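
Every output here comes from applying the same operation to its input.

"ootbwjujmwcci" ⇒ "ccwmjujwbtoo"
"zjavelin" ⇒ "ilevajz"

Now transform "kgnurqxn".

In each case the input is transformed by: delete the last character, then reverse the string.
Starting from "kgnurqxn": after the first operation, "kgnurqx"; after the second, "xqrungk".

xqrungk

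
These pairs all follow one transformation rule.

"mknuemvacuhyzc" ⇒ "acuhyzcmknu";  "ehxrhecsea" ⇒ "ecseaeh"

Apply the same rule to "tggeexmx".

Looking at the pairs, the operation is to swap the front and back halves of the string, then delete the last 3 characters.
Applying both steps to "tggeexmx": "exmxtgge", then "exmxt".

exmxt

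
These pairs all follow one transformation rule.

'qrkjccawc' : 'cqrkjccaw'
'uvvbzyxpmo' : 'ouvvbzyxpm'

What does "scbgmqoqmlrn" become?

Rule — move the last character to the front.
Doing the same to "scbgmqoqmlrn": "nscbgmqoqmlr".

nscbgmqoqmlr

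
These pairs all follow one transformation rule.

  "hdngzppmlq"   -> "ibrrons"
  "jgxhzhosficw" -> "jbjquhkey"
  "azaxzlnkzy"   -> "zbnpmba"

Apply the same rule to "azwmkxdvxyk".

omzfxzam

In each case the input is transformed by: shift every letter 2 places forward in the alphabet (wrapping around), then delete the first 3 characters.
"azwmkxdvxyk" → "cbyomzfxzam" → "omzfxzam".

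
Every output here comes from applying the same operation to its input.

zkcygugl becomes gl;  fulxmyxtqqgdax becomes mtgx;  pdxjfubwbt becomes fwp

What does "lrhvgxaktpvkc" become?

gkvl

Rule — move the first 2 characters to the end (rotate left by 2), then keep one character in every 3, starting at position 3 (positions 3rd, 6th, 9th, ...).
On "lrhvgxaktpvkc": the first step gives "hvgxaktpvkclr", and the second then gives "gkvl".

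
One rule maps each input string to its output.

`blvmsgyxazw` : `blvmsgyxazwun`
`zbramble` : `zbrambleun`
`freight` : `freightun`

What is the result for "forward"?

forwardun

Each output is the input with this applied: append "un".
So "forward" becomes "forwardun".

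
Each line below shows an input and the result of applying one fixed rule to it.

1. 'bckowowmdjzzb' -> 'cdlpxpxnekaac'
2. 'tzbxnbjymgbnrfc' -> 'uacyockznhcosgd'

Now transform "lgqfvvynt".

Looking at the pairs, the operation is to shift every letter 1 place forward in the alphabet (wrapping around).
So "lgqfvvynt" becomes "mhrgwwzou".

mhrgwwzou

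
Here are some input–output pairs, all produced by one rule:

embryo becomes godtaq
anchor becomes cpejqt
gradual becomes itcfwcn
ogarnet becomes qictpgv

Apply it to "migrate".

The rule is to shift every letter 2 places forward in the alphabet (wrapping around).
For "migrate" the result is "okitcvg".

okitcvg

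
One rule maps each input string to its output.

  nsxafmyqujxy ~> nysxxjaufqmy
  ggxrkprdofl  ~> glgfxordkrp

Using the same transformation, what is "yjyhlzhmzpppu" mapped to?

yujpyphplzzmh

The transformation: take characters alternately from the front and the back (1st, last, 2nd, 2nd-last, ...).
Applying that to "yjyhlzhmzpppu" gives "yujpyphplzzmh".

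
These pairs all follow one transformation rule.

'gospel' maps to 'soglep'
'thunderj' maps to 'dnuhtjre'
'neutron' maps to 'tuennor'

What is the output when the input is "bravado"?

varboda

Rule — reverse the string, then move the first 3 characters to the end (rotate left by 3).
For "bravado" the result is "varboda".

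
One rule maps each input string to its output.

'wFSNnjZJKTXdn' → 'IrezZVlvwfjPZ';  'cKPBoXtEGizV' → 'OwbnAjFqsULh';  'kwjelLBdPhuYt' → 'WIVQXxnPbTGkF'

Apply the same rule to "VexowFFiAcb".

Rule — flip the case of every letter, then shift every letter 12 places forward in the alphabet (wrapping around).
For "VexowFFiAcb", step one produces "vEXOWffIaCB"; step two turns that into "hQJAIrrUmON".

hQJAIrrUmON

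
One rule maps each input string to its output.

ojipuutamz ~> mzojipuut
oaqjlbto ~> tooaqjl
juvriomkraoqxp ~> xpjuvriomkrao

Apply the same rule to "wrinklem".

Each output is the input with this applied: move the last 2 characters to the front (rotate right by 2), then delete the last character.
Applying that to "wrinklem" gives "emwrink".

emwrink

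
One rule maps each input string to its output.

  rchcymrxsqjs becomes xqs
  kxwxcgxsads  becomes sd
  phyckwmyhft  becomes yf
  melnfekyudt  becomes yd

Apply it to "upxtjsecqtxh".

cth

The transformation: keep every other character starting from the second (positions 2nd, 4th, 6th, ...), then delete the first 3 characters.
Starting from "upxtjsecqtxh": after the first operation, "ptscth"; after the second, "cth".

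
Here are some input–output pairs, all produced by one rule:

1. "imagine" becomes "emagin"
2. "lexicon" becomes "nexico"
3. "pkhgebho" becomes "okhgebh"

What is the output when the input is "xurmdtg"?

The transformation: delete the first character, then move the last character to the front.
Starting from "xurmdtg": after the first operation, "urmdtg"; after the second, "gurmdt".

gurmdt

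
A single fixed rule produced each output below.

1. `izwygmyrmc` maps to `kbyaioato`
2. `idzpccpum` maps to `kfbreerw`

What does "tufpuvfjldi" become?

vwhrwxhlnf

Rule — shift every letter 2 places forward in the alphabet (wrapping around), then delete the last character.
For "tufpuvfjldi", step one produces "vwhrwxhlnfk"; step two turns that into "vwhrwxhlnf".
(Check on "izwygmyrmc": → "kbyaioatoe" → "kbyaioato" ✓)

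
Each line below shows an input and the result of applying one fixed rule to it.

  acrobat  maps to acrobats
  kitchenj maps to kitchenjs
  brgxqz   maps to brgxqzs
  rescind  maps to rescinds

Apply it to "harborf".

harborfs

The pattern: append "s".
Doing the same to "harborf": "harborfs".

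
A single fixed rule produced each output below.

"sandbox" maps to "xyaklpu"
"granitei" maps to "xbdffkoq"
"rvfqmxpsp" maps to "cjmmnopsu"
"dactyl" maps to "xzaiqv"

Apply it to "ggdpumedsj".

aabddgjmpr

Rule — sort the characters into alphabetical order, then shift every letter 3 places backward in the alphabet (wrapping around).
Starting from "ggdpumedsj": after the first operation, "ddeggjmpsu"; after the second, "aabddgjmpr".
(Check on "rvfqmxpsp": → "fmppqrsvx" → "cjmmnopsu" ✓)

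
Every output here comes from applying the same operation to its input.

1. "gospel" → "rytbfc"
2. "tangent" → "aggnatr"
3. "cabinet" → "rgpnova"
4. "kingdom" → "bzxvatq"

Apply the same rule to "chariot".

The pattern: shift every letter 13 places forward in the alphabet (wrapping around) — i.e. ROT13, then move the last 2 characters to the front (rotate right by 2).
Starting from "chariot": after the first operation, "punevbg"; after the second, "bgpunev".

bgpunev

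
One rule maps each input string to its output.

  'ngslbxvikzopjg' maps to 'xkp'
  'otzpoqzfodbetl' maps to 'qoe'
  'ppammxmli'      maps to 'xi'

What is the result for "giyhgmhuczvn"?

mcn

Looking at the pairs, the operation is to keep one character in every 3, starting at position 3 (positions 3rd, 6th, 9th, ...), then delete the first character.
For "giyhgmhuczvn", step one produces "ymcn"; step two turns that into "mcn".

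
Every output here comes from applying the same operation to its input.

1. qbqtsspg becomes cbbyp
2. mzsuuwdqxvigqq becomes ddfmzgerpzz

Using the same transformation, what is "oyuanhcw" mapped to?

What's happening: delete the first 3 characters, then shift every letter 9 places forward in the alphabet (wrapping around).
Applying both steps to "oyuanhcw": "anhcw", then "jwqlf".
(Check on "mzsuuwdqxvigqq": → "uuwdqxvigqq" → "ddfmzgerpzz" ✓)

jwqlf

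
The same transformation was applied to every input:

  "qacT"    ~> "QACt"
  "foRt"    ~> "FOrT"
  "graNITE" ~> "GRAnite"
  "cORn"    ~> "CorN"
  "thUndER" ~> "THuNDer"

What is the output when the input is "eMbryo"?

EmBRYO

Each output is the input with this applied: flip the case of every letter.
For "eMbryo" the result is "EmBRYO".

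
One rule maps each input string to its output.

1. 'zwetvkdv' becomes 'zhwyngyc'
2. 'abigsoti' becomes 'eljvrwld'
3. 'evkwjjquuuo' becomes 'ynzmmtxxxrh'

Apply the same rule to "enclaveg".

Rule — move the first character to the end, then shift every letter 3 places forward in the alphabet (wrapping around).
"enclaveg" → "nclavege" → "qfodyhjh".

qfodyhjh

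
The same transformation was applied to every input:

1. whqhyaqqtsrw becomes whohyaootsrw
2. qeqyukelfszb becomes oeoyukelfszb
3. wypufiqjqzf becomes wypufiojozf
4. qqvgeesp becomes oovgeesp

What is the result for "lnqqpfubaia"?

In each case the input is transformed by: replace every "q" with "o".
So "lnqqpfubaia" becomes "lnoopfubaia".

lnoopfubaia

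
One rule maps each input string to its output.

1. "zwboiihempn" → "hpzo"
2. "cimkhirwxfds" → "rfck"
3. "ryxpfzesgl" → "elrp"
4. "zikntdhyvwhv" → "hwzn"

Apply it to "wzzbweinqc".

icwb

In each case the input is transformed by: keep one character in every 3, starting at position 1 (positions 1st, 4th, 7th, ...), then move the first 2 characters to the end (rotate left by 2).
On "wzzbweinqc" that produces "icwb".
(Check on "zikntdhyvwhv": → "znhw" → "hwzn" ✓)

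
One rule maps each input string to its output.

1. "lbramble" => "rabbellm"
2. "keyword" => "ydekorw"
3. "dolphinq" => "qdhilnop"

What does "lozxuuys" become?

zlosuuxy

What's happening: sort the characters into alphabetical order, then move the last character to the front.
For "lozxuuys", step one produces "losuuxyz"; step two turns that into "zlosuuxy".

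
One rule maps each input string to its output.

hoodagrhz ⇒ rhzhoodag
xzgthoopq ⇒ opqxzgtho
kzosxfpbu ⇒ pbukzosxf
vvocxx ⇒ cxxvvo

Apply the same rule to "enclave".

In each case the input is transformed by: move the last 3 characters to the front (rotate right by 3).
Doing the same to "enclave": "aveencl".

aveencl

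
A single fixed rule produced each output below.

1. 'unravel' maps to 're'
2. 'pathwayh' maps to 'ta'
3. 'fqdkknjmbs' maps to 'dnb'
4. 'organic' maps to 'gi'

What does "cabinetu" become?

The transformation: keep one character in every 3, starting at position 3 (positions 3rd, 6th, 9th, ...).
So "cabinetu" becomes "be".

be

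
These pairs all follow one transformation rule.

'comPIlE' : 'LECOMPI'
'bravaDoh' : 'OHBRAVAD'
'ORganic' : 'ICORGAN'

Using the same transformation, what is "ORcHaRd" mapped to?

RDORCHA

The transformation: move the last 2 characters to the front (rotate right by 2), then convert every letter to uppercase.
"ORcHaRd" → "RdORcHa" → "RDORCHA".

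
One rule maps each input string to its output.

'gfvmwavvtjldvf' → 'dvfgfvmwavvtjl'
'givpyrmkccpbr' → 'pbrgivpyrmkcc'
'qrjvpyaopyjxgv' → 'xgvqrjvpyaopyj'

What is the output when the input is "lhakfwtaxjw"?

Rule — move the last 3 characters to the front (rotate right by 3).
For "lhakfwtaxjw" the result is "xjwlhakfwta".

xjwlhakfwta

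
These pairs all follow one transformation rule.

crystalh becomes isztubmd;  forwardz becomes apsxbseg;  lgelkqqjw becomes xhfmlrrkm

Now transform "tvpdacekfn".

Each output is the input with this applied: swap the first and last characters, then shift every letter 1 place forward in the alphabet (wrapping around).
"tvpdacekfn" → "nvpdacekft" → "owqebdflgu".

owqebdflgu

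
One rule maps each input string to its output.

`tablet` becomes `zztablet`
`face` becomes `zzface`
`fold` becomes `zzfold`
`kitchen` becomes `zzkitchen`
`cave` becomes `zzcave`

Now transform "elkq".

Each output is the input with this applied: prepend "zz".
Applying that to "elkq" gives "zzelkq".

zzelkq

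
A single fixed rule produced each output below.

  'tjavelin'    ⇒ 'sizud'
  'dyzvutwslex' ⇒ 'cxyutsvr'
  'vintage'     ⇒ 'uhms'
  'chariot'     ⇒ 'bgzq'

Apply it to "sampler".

The transformation: delete the last 3 characters, then shift every letter 1 place backward in the alphabet (wrapping around).
Starting from "sampler": after the first operation, "samp"; after the second, "rzlo".

rzlo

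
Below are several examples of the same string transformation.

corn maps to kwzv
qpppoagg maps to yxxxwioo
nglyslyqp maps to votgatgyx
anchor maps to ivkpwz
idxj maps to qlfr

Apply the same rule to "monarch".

Rule — shift every letter 8 places forward in the alphabet (wrapping around).
Applying that to "monarch" gives "uwvizkp".

uwvizkp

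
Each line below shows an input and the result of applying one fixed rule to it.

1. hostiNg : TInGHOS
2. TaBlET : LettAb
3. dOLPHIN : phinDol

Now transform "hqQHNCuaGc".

hncUAgCHQq

In each case the input is transformed by: move the first 3 characters to the end (rotate left by 3), then flip the case of every letter.
On "hqQHNCuaGc": the first step gives "HNCuaGchqQ", and the second then gives "hncUAgCHQq".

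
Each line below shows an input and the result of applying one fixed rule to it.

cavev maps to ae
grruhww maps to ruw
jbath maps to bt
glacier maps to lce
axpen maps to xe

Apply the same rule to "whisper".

hse

Looking at the pairs, the operation is to keep every other character starting from the second (positions 2nd, 4th, 6th, ...).
Applying that to "whisper" gives "hse".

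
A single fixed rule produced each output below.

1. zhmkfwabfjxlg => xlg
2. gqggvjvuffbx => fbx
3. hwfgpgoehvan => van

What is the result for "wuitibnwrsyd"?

syd

In each case the input is transformed by: keep only the last 3 characters.
"wuitibnwrsyd" → "syd".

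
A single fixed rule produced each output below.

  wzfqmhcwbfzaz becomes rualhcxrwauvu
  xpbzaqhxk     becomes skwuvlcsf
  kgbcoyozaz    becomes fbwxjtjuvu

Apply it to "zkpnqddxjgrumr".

ufkilyysebmphm

Each output is the input with this applied: shift every letter 5 places backward in the alphabet (wrapping around).
"zkpnqddxjgrumr" → "ufkilyysebmphm".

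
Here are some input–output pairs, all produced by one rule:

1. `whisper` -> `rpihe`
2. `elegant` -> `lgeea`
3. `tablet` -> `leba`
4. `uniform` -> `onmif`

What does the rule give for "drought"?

rohgd

The pattern: sort the characters into reverse alphabetical order, then delete the first 2 characters.
On "drought": the first step gives "utrohgd", and the second then gives "rohgd".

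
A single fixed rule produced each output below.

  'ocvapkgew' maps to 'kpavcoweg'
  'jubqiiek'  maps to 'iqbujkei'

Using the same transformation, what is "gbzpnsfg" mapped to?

npzbggfs

Each output is the input with this applied: reverse the string, then move the first 3 characters to the end (rotate left by 3).
So "gbzpnsfg" becomes "npzbggfs".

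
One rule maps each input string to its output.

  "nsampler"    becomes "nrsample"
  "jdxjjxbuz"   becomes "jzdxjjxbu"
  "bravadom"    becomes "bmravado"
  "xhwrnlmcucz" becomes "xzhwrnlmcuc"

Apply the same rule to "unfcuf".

ufnfcu

Looking at the pairs, the operation is to swap the first and last characters, then move the last character to the front.
On "unfcuf" that produces "ufnfcu".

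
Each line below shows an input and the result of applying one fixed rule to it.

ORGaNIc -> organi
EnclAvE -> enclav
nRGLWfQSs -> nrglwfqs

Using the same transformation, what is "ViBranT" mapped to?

Looking at the pairs, the operation is to delete the last character, then convert every letter to lowercase.
Starting from "ViBranT": after the first operation, "ViBran"; after the second, "vibran".
(Check on "ORGaNIc": → "ORGaNI" → "organi" ✓)

vibran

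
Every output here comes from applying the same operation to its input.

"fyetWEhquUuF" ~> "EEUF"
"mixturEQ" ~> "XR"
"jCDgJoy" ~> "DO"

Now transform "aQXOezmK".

What's happening: keep one character in every 3, starting at position 3 (positions 3rd, 6th, 9th, ...), then convert every letter to uppercase.
Working it through for "aQXOezmK": intermediate "Xz", final "XZ".
(Check on "fyetWEhquUuF": → "eEuF" → "EEUF" ✓)

XZ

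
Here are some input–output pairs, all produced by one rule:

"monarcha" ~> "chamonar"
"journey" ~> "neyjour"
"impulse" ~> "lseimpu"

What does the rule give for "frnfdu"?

fdufrn

Each output is the input with this applied: move the last 3 characters to the front (rotate right by 3).
Doing the same to "frnfdu": "fdufrn".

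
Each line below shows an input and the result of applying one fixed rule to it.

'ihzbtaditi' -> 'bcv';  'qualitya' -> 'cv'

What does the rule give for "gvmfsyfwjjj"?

oal

In each case the input is transformed by: shift every letter 2 places forward in the alphabet (wrapping around), then keep one character in every 3, starting at position 3 (positions 3rd, 6th, 9th, ...).
On "gvmfsyfwjjj": the first step gives "ixohuahylll", and the second then gives "oal".
(Check on "qualitya": → "swcnkvac" → "cv" ✓)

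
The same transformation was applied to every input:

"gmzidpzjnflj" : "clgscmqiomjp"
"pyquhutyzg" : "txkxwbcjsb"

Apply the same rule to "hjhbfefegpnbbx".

Each output is the input with this applied: shift every letter 3 places forward in the alphabet (wrapping around), then move the first 2 characters to the end (rotate left by 2).
On "hjhbfefegpnbbx": the first step gives "kmkeihihjsqeea", and the second then gives "keihihjsqeeakm".

keihihjsqeeakm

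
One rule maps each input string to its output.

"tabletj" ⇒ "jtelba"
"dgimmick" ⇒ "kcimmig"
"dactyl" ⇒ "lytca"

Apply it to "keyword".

drowye

The rule is to reverse the string, then delete the last character.
On "keyword": the first step gives "drowyek", and the second then gives "drowye".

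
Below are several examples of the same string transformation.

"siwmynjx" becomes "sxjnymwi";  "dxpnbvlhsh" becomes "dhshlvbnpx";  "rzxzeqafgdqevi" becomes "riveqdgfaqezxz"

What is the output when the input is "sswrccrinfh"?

The pattern: move the first character to the end, then reverse the string.
Doing the same to "sswrccrinfh": "shfnirccrws".

shfnirccrws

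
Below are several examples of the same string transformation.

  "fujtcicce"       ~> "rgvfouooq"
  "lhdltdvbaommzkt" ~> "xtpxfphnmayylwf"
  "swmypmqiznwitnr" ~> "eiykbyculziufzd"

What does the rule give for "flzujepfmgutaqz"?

rxlgvqbrysgfmcl

The pattern: shift every letter 12 places forward in the alphabet (wrapping around).
"flzujepfmgutaqz" → "rxlgvqbrysgfmcl".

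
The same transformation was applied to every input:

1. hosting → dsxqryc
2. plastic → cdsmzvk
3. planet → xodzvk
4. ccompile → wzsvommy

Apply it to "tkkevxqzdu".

What's happening: shift every letter 10 places forward in the alphabet (wrapping around), then move the first 3 characters to the end (rotate left by 3).
"tkkevxqzdu" → "duuofhajne" → "ofhajneduu".
(Check on "planet": → "zvkxod" → "xodzvk" ✓)

ofhajneduu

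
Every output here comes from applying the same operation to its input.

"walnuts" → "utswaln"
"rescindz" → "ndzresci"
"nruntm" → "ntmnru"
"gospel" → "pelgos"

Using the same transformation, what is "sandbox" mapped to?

In each case the input is transformed by: move the last 3 characters to the front (rotate right by 3).
So "sandbox" becomes "boxsand".

boxsand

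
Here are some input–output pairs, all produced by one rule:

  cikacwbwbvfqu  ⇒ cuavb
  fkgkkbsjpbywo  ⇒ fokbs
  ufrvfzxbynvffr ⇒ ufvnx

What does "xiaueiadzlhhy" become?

xyula

The transformation: keep one character in every 3, starting at position 1 (positions 1st, 4th, 7th, ...), then take characters alternately from the front and the back (1st, last, 2nd, 2nd-last, ...).
Applying both steps to "xiaueiadzlhhy": "xualy", then "xyula".
(Check on "fkgkkbsjpbywo": → "fksbo" → "fokbs" ✓)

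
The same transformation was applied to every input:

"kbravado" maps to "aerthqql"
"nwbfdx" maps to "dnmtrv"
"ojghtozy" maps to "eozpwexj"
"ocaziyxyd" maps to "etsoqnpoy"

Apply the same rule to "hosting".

xwediyj

The pattern: take characters alternately from the front and the back (1st, last, 2nd, 2nd-last, ...), then shift every letter 10 places backward in the alphabet (wrapping around).
Working it through for "hosting": intermediate "hgonsit", final "xwediyj".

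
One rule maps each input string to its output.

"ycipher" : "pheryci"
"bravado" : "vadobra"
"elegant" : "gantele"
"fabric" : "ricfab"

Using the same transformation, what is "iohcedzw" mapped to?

What's happening: move the first 3 characters to the end (rotate left by 3).
"iohcedzw" → "cedzwioh".

cedzwioh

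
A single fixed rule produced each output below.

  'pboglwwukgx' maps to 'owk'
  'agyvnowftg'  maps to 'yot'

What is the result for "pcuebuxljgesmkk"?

uujsk

Rule — keep one character in every 3, starting at position 3 (positions 3rd, 6th, 9th, ...).
"pcuebuxljgesmkk" → "uujsk".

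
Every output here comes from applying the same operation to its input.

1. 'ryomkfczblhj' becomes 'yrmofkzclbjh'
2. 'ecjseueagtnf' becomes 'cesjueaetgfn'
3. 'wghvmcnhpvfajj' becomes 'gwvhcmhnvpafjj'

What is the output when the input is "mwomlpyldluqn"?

wmmopllyldqun

The pattern: swap each adjacent pair of characters (1↔2, 3↔4, ...).
On "mwomlpyldluqn" that produces "wmmopllyldqun".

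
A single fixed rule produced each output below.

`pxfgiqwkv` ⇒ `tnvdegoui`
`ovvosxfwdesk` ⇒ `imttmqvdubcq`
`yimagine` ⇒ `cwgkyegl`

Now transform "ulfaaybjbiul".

jsjdyywzhzgs

What's happening: move the last character to the front, then shift every letter 2 places backward in the alphabet (wrapping around).
For "ulfaaybjbiul", step one produces "lulfaaybjbiu"; step two turns that into "jsjdyywzhzgs".
(Check on "yimagine": → "eyimagin" → "cwgkyegl" ✓)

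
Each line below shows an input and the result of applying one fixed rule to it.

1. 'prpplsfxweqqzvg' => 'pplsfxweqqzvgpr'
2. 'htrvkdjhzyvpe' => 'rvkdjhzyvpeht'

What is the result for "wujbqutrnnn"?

The pattern: move the first 2 characters to the end (rotate left by 2).
So "wujbqutrnnn" becomes "jbqutrnnnwu".

jbqutrnnnwu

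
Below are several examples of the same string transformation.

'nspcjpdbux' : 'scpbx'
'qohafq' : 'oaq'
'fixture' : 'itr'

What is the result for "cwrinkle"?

wike

In each case the input is transformed by: keep every other character starting from the second (positions 2nd, 4th, 6th, ...).
Applying that to "cwrinkle" gives "wike".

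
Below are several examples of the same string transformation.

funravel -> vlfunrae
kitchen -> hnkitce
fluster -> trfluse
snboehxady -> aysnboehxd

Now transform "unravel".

The transformation: move the last 2 characters to the front (rotate right by 2), then swap the first and last characters.
Starting from "unravel": after the first operation, "elunrav"; after the second, "vlunrae".

vlunrae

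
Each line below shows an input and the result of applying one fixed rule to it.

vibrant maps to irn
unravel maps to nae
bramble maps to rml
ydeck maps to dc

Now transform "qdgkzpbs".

dkps

What's happening: keep every other character starting from the second (positions 2nd, 4th, 6th, ...).
For "qdgkzpbs" the result is "dkps".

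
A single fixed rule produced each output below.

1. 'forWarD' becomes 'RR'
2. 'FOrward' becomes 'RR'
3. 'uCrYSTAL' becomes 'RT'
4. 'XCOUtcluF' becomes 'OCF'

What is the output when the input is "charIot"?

AO

The pattern: keep one character in every 3, starting at position 3 (positions 3rd, 6th, 9th, ...), then convert every letter to uppercase.
Doing the same to "charIot": "AO".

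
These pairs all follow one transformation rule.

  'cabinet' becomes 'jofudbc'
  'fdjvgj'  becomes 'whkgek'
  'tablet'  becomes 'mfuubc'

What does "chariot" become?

What's happening: shift every letter 1 place forward in the alphabet (wrapping around), then move the first 3 characters to the end (rotate left by 3).
Working it through for "chariot": intermediate "dibsjpu", final "sjpudib".

sjpudib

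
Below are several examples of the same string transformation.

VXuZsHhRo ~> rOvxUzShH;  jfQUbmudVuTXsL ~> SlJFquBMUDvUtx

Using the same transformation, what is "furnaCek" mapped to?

EKFURNAc

Looking at the pairs, the operation is to flip the case of every letter, then move the last 2 characters to the front (rotate right by 2).
Working it through for "furnaCek": intermediate "FURNAcEK", final "EKFURNAc".
(Check on "VXuZsHhRo": → "vxUzShHrO" → "rOvxUzShH" ✓)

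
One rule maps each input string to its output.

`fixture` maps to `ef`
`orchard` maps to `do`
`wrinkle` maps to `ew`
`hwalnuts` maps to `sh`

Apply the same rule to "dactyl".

ld

Each output is the input with this applied: move the last character to the front, then keep only the first 2 characters.
"dactyl" → "ldacty" → "ld".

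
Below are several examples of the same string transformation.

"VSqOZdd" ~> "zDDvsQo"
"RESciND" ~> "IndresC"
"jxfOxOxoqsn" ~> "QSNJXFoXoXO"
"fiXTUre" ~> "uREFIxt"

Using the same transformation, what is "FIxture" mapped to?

UREfiXT

What's happening: move the last 3 characters to the front (rotate right by 3), then flip the case of every letter.
"FIxture" → "UREfiXT".
(Check on "RESciND": → "iNDRESc" → "IndresC" ✓)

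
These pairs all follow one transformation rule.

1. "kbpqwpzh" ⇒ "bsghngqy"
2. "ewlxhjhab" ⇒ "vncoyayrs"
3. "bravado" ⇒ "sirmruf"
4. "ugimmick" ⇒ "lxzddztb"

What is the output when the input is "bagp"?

Looking at the pairs, the operation is to shift every letter 9 places backward in the alphabet (wrapping around).
On "bagp" that produces "srxg".

srxg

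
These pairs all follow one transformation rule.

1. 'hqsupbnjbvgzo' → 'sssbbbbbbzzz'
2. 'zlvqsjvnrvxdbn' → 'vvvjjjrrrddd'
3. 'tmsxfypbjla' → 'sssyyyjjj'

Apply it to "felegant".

The rule is to keep one character in every 3, starting at position 3 (positions 3rd, 6th, 9th, ...), then repeat every character 3 times.
Working it through for "felegant": intermediate "la", final "lllaaa".

lllaaa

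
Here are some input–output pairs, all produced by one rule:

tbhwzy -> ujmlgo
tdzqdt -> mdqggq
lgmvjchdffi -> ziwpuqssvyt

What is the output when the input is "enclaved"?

Each output is the input with this applied: shift every letter 13 places forward in the alphabet (wrapping around) — i.e. ROT13, then move the first 2 characters to the end (rotate left by 2).
Applying that to "enclaved" gives "pynirqra".

pynirqra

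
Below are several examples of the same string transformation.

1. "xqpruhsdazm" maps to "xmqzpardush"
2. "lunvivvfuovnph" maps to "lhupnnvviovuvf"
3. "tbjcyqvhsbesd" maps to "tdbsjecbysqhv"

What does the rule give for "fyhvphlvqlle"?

The pattern: take characters alternately from the front and the back (1st, last, 2nd, 2nd-last, ...).
For "fyhvphlvqlle" the result is "feylhlvqpvhl".

feylhlvqpvhl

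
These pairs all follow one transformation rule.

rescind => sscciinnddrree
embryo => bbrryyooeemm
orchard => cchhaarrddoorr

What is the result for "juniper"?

What's happening: move the first 2 characters to the end (rotate left by 2), then double every character.
On "juniper" that produces "nniippeerrjjuu".

nniippeerrjjuu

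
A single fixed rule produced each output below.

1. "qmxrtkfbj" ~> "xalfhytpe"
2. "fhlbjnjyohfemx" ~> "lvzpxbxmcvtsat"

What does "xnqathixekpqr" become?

The rule is to shift every letter 12 places backward in the alphabet (wrapping around), then swap the first and last characters.
"xnqathixekpqr" → "fbeohvwlsydel".
(Check on "fhlbjnjyohfemx": → "tvzpxbxmcvtsal" → "lvzpxbxmcvtsat" ✓)

fbeohvwlsydel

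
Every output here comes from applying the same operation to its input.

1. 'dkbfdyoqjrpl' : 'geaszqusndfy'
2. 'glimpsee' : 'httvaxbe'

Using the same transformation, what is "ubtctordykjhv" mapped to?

ywkjqiridgsnz

Each output is the input with this applied: move the last 3 characters to the front (rotate right by 3), then shift every letter 11 places backward in the alphabet (wrapping around).
On "ubtctordykjhv": the first step gives "jhvubtctordyk", and the second then gives "ywkjqiridgsnz".
(Check on "dkbfdyoqjrpl": → "rpldkbfdyoqj" → "geaszqusndfy" ✓)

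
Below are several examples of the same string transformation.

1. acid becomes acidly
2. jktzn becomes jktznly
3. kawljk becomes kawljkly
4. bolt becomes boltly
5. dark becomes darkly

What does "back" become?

The pattern: append "ly".
Doing the same to "back": "backly".

backly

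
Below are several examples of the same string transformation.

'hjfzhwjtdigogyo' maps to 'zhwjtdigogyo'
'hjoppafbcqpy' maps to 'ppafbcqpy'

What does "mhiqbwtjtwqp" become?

qbwtjtwqp

The pattern: delete the first 3 characters.
So "mhiqbwtjtwqp" becomes "qbwtjtwqp".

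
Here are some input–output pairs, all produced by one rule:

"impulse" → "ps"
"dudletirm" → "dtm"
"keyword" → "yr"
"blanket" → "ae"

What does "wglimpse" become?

lp

Looking at the pairs, the operation is to keep one character in every 3, starting at position 3 (positions 3rd, 6th, 9th, ...).
Applying that to "wglimpse" gives "lp".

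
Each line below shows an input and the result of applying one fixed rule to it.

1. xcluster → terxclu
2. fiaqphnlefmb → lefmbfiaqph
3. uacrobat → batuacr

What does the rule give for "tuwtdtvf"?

Rule — swap the front and back halves of the string, then delete the first character.
"tuwtdtvf" → "dtvftuwt" → "tvftuwt".

tvftuwt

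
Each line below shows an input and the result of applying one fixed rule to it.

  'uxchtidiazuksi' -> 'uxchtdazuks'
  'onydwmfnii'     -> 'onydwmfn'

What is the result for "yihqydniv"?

yhqydnv

What's happening: remove every "i".
Applying that to "yihqydniv" gives "yhqydnv".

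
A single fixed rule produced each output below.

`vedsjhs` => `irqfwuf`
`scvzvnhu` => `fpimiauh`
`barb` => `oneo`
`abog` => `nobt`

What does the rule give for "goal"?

tbny

The pattern: shift every letter 13 places forward in the alphabet (wrapping around) — i.e. ROT13.
Applying that to "goal" gives "tbny".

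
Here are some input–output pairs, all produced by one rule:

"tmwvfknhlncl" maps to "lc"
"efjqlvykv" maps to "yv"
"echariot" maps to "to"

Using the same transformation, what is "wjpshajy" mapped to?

What's happening: swap each adjacent pair of characters (1↔2, 3↔4, ...), then keep only the last 2 characters.
On "wjpshajy": the first step gives "jwspahyj", and the second then gives "yj".

yj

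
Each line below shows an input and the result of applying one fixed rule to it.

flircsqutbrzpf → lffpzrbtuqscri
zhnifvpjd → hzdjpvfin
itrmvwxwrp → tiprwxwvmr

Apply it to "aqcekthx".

qaxhtkec

The rule is to reverse the string, then move the last 2 characters to the front (rotate right by 2).
On "aqcekthx": the first step gives "xhtkecqa", and the second then gives "qaxhtkec".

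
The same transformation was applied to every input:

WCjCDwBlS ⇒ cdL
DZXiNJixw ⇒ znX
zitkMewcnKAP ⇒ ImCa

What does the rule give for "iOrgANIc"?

The pattern: keep one character in every 3, starting at position 2 (positions 2nd, 5th, 8th, ...), then flip the case of every letter.
For "iOrgANIc", step one produces "OAc"; step two turns that into "oaC".

oaC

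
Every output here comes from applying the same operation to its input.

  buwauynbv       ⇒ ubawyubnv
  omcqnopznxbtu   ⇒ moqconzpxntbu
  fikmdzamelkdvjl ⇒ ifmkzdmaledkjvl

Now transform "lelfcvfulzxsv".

Looking at the pairs, the operation is to swap each adjacent pair of characters (1↔2, 3↔4, ...).
So "lelfcvfulzxsv" becomes "elflvcufzlsxv".

elflvcufzlsxv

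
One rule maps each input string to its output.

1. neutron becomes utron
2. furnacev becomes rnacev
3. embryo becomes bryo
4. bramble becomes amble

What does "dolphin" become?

The rule is to delete the first 2 characters.
Doing the same to "dolphin": "lphin".

lphin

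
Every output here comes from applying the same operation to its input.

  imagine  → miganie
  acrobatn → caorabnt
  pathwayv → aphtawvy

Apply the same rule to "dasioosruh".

adisoorshu

Rule — swap each adjacent pair of characters (1↔2, 3↔4, ...).
For "dasioosruh" the result is "adisoorshu".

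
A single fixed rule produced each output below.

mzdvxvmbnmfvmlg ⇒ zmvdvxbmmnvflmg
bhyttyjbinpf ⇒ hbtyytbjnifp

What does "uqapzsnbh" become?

Each output is the input with this applied: swap each adjacent pair of characters (1↔2, 3↔4, ...).
Doing the same to "uqapzsnbh": "qupaszbnh".

qupaszbnh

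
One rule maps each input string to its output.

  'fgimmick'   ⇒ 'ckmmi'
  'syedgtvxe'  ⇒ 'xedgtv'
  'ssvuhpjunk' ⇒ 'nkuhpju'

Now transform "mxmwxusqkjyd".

ydwxusqkj

What's happening: delete the first 3 characters, then move the last 2 characters to the front (rotate right by 2).
Starting from "mxmwxusqkjyd": after the first operation, "wxusqkjyd"; after the second, "ydwxusqkj".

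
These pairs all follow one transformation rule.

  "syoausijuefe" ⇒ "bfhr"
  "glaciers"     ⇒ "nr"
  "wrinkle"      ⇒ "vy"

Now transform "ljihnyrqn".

The pattern: shift every letter 13 places forward in the alphabet (wrapping around) — i.e. ROT13, then keep one character in every 3, starting at position 3 (positions 3rd, 6th, 9th, ...).
Starting from "ljihnyrqn": after the first operation, "ywvualeda"; after the second, "vla".

vla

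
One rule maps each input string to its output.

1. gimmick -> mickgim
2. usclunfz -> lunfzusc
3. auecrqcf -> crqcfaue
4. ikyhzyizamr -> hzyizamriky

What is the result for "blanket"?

Rule — move the first 3 characters to the end (rotate left by 3).
On "blanket" that produces "nketbla".

nketbla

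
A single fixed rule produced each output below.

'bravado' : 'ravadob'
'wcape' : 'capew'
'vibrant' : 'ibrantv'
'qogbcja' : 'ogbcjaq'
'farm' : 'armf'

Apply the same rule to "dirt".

irtd

In each case the input is transformed by: move the first character to the end.
On "dirt" that produces "irtd".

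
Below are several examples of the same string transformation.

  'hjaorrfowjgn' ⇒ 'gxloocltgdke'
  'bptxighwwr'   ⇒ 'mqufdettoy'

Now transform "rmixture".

Looking at the pairs, the operation is to shift every letter 3 places backward in the alphabet (wrapping around), then move the first character to the end.
Working it through for "rmixture": intermediate "ojfuqrob", final "jfuqrobo".

jfuqrobo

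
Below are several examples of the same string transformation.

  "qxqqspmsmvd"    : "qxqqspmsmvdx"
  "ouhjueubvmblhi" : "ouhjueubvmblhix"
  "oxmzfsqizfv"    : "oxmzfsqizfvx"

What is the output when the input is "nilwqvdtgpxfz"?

nilwqvdtgpxfzx

Looking at the pairs, the operation is to append "x".
So "nilwqvdtgpxfz" becomes "nilwqvdtgpxfzx".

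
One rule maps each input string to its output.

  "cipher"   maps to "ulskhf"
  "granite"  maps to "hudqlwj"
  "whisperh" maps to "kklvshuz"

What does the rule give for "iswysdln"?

What's happening: swap the first and last characters, then shift every letter 3 places forward in the alphabet (wrapping around).
On "iswysdln": the first step gives "nswysdli", and the second then gives "qvzbvgol".
(Check on "granite": → "eranitg" → "hudqlwj" ✓)

qvzbvgol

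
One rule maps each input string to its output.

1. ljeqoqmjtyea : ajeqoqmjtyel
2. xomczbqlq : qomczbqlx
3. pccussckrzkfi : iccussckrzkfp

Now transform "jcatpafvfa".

acatpafvfj

Each output is the input with this applied: swap the first and last characters.
Applying that to "jcatpafvfa" gives "acatpafvfj".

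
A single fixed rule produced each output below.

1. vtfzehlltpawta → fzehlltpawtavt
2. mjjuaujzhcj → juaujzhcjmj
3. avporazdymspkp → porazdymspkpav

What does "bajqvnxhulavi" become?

jqvnxhulaviba

The pattern: move the first 2 characters to the end (rotate left by 2).
For "bajqvnxhulavi" the result is "jqvnxhulaviba".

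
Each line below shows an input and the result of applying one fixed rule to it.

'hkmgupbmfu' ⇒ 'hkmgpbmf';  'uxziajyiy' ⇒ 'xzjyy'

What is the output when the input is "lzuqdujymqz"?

lzqdjymqz

In each case the input is transformed by: remove every vowel.
So "lzuqdujymqz" becomes "lzqdjymqz".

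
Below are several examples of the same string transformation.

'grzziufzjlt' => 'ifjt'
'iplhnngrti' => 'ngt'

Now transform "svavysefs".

yes

What's happening: keep every other character starting from the first (positions 1st, 3rd, 5th, ...), then delete the first 2 characters.
Applying both steps to "svavysefs": "sayes", then "yes".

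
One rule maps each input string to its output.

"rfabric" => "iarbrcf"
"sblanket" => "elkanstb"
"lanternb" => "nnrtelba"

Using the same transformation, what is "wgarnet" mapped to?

Looking at the pairs, the operation is to take characters alternately from the front and the back (1st, last, 2nd, 2nd-last, ...), then move the first 3 characters to the end (rotate left by 3).
On "wgarnet": the first step gives "wtgeanr", and the second then gives "eanrwtg".

eanrwtg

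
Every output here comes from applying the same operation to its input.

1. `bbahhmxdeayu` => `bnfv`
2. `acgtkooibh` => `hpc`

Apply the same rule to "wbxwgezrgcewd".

The pattern: keep one character in every 3, starting at position 3 (positions 3rd, 6th, 9th, ...), then shift every letter 1 place forward in the alphabet (wrapping around).
"wbxwgezrgcewd" → "xegw" → "yfhx".

yfhx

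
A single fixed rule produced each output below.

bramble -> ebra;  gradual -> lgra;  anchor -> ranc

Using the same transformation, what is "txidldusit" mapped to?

Looking at the pairs, the operation is to move the first 3 characters to the end (rotate left by 3), then keep only the last 4 characters.
Applying both steps to "txidldusit": "dldusittxi", then "ttxi".

ttxi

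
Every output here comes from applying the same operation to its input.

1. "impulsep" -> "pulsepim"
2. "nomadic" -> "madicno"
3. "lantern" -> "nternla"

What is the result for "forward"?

rwardfo

Each output is the input with this applied: move the first 2 characters to the end (rotate left by 2).
For "forward" the result is "rwardfo".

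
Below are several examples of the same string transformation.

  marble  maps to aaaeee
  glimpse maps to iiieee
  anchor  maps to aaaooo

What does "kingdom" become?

iiiooo

Looking at the pairs, the operation is to repeat every character 3 times, then keep only the vowels.
On "kingdom": the first step gives "kkkiiinnngggdddooommm", and the second then gives "iiiooo".
(Check on "glimpse": → "gggllliiimmmpppssseee" → "iiieee" ✓)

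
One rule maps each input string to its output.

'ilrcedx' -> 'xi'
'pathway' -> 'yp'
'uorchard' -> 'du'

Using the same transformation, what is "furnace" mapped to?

What's happening: move the last character to the front, then keep only the first 2 characters.
Applying both steps to "furnace": "efurnac", then "ef".

ef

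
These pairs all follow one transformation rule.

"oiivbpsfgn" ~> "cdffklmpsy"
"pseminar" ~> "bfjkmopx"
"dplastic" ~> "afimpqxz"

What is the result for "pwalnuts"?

What's happening: shift every letter 3 places backward in the alphabet (wrapping around), then sort the characters into alphabetical order.
So "pwalnuts" becomes "ikmpqrtx".

ikmpqrtx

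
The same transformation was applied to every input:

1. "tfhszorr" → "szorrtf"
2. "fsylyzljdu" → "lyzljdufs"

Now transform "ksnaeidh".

aeidhks

The transformation: move the first 3 characters to the end (rotate left by 3), then delete the last character.
For "ksnaeidh", step one produces "aeidhksn"; step two turns that into "aeidhks".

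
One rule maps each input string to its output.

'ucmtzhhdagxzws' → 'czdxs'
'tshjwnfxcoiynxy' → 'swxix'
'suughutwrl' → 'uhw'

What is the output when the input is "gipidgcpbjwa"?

idpw

The pattern: keep one character in every 3, starting at position 2 (positions 2nd, 5th, 8th, ...).
So "gipidgcpbjwa" becomes "idpw".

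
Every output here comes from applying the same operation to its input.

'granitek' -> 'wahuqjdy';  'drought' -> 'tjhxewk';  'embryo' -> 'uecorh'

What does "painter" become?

fhquyjd

The pattern: shift every letter 10 places backward in the alphabet (wrapping around), then take characters alternately from the front and the back (1st, last, 2nd, 2nd-last, ...).
Doing the same to "painter": "fhquyjd".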